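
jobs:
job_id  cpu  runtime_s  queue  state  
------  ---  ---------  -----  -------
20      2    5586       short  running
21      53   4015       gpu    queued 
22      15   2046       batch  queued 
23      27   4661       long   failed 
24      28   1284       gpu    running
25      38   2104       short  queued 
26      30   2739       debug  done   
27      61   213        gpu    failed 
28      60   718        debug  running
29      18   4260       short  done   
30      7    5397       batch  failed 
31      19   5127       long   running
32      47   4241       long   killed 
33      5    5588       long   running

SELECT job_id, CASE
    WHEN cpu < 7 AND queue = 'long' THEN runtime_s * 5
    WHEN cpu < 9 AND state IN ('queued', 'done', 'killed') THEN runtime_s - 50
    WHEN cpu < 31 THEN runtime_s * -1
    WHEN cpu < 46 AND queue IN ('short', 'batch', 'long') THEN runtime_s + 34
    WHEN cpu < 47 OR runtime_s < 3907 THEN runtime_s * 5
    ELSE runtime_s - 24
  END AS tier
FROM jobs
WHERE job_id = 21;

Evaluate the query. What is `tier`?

job_id = 21: cpu=53, runtime_s=4015, queue=gpu, state=queued.
cpu < 7 AND queue = 'long' → false
cpu < 9 AND state IN ('queued', 'done', 'killed') → false
cpu < 31 → false
cpu < 46 AND queue IN ('short', 'batch', 'long') → false
cpu < 47 OR runtime_s < 3907 → false
No prior WHEN matched → ELSE → 3991

3991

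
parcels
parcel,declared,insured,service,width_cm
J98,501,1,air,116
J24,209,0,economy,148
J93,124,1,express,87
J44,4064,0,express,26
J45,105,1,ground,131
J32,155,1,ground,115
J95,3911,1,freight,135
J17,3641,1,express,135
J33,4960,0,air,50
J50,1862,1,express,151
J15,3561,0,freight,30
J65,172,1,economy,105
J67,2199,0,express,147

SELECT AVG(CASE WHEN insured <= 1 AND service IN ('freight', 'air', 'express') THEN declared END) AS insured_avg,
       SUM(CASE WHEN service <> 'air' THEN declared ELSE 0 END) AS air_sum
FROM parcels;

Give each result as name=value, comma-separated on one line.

insured_avg=2758.1111111111, air_sum=20003

[insured_avg: insured <= 1 AND service IN ('freight', 'air', 'express')]
parcel=J98: ✓ → 501
parcel=J24: ✗
parcel=J93: ✓ → 124
parcel=J44: ✓ → 4064
parcel=J45: ✗
parcel=J32: ✗
parcel=J95: ✓ → 3911
parcel=J17: ✓ → 3641
parcel=J33: ✓ → 4960
parcel=J50: ✓ → 1862
parcel=J15: ✓ → 3561
parcel=J65: ✗
parcel=J67: ✓ → 2199
insured_avg = (501 + 124 + 4064 + 3911 + 3641 + 4960 + 1862 + 3561 + 2199) / 9 = 2758.1111111111
—
[air_sum: service <> 'air']
parcel=J98: ✗
parcel=J24: ✓ → 209
parcel=J93: ✓ → 124
parcel=J44: ✓ → 4064
parcel=J45: ✓ → 105
parcel=J32: ✓ → 155
parcel=J95: ✓ → 3911
parcel=J17: ✓ → 3641
parcel=J33: ✗
parcel=J50: ✓ → 1862
parcel=J15: ✓ → 3561
parcel=J65: ✓ → 172
parcel=J67: ✓ → 2199
air_sum = 209 + 124 + 4064 + 105 + 155 + 3911 + 3641 + 1862 + 3561 + 172 + 2199 = 20003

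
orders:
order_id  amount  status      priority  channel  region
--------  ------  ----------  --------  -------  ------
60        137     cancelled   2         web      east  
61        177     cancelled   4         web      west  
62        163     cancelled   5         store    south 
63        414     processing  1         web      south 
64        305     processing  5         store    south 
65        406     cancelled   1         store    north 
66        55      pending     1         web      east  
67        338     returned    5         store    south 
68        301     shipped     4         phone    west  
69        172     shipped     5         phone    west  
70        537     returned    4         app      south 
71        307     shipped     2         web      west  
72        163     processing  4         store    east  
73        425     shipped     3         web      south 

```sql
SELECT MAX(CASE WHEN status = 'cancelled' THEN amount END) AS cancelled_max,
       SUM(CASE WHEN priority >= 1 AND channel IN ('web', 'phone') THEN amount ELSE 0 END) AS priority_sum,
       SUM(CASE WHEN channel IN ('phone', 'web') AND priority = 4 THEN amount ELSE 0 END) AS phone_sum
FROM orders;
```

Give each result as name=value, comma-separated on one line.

[cancelled_max: status = 'cancelled']
order_id=60: ✓ → 137
order_id=61: ✓ → 177
order_id=62: ✓ → 163
order_id=63: ✗
order_id=64: ✗
order_id=65: ✓ → 406
order_id=66: ✗
order_id=67: ✗
order_id=68: ✗
order_id=69: ✗
order_id=70: ✗
order_id=71: ✗
order_id=72: ✗
order_id=73: ✗
cancelled_max = MAX(137, 177, 163, 406) = 406
—
[priority_sum: priority >= 1 AND channel IN ('web', 'phone')]
order_id=60: ✓ → 137
order_id=61: ✓ → 177
order_id=62: ✗
order_id=63: ✓ → 414
order_id=64: ✗
order_id=65: ✗
order_id=66: ✓ → 55
order_id=67: ✗
order_id=68: ✓ → 301
order_id=69: ✓ → 172
order_id=70: ✗
order_id=71: ✓ → 307
order_id=72: ✗
order_id=73: ✓ → 425
priority_sum = 137 + 177 + 414 + 55 + 301 + 172 + 307 + 425 = 1988
—
[phone_sum: channel IN ('phone', 'web') AND priority = 4]
order_id=60: ✗
order_id=61: ✓ → 177
order_id=62: ✗
order_id=63: ✗
order_id=64: ✗
order_id=65: ✗
order_id=66: ✗
order_id=67: ✗
order_id=68: ✓ → 301
order_id=69: ✗
order_id=70: ✗
order_id=71: ✗
order_id=72: ✗
order_id=73: ✗
phone_sum = 177 + 301 = 478

cancelled_max=406, priority_sum=1988, phone_sum=478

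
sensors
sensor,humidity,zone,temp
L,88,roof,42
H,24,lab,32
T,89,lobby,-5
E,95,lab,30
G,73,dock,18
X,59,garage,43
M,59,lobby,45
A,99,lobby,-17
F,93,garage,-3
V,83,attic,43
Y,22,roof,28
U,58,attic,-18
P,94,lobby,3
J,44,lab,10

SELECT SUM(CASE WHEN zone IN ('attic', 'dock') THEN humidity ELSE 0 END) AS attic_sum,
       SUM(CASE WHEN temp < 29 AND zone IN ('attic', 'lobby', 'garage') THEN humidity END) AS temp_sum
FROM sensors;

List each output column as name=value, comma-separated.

attic_sum=214, temp_sum=433

[attic_sum: zone IN ('attic', 'dock')]
sensor=L: ✗
sensor=H: ✗
sensor=T: ✗
sensor=E: ✗
sensor=G: ✓ → 73
sensor=X: ✗
sensor=M: ✗
sensor=A: ✗
sensor=F: ✗
sensor=V: ✓ → 83
sensor=Y: ✗
sensor=U: ✓ → 58
sensor=P: ✗
sensor=J: ✗
attic_sum = 73 + 83 + 58 = 214
—
[temp_sum: temp < 29 AND zone IN ('attic', 'lobby', 'garage')]
sensor=L: ✗
sensor=H: ✗
sensor=T: ✓ → 89
sensor=E: ✗
sensor=G: ✗
sensor=X: ✗
sensor=M: ✗
sensor=A: ✓ → 99
sensor=F: ✓ → 93
sensor=V: ✗
sensor=Y: ✗
sensor=U: ✓ → 58
sensor=P: ✓ → 94
sensor=J: ✗
temp_sum = 89 + 99 + 93 + 58 + 94 = 433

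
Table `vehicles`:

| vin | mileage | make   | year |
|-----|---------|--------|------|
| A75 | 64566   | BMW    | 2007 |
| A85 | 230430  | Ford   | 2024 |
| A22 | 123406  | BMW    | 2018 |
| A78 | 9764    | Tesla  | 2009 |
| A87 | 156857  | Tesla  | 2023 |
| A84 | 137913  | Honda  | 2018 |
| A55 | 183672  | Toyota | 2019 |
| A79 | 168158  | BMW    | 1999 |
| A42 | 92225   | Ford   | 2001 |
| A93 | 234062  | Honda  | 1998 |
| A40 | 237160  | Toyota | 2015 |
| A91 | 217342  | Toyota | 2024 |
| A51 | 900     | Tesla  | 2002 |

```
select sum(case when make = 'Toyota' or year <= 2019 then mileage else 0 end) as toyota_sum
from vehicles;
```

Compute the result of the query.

1469168

vin=A75: ✓ → 64566
vin=A85: ✗
vin=A22: ✓ → 123406
vin=A78: ✓ → 9764
vin=A87: ✗
vin=A84: ✓ → 137913
vin=A55: ✓ → 183672
vin=A79: ✓ → 168158
vin=A42: ✓ → 92225
vin=A93: ✓ → 234062
vin=A40: ✓ → 237160
vin=A91: ✓ → 217342
vin=A51: ✓ → 900
toyota_sum = 64566 + 123406 + 9764 + 137913 + 183672 + 168158 + 92225 + 234062 + 237160 + 217342 + 900 = 1469168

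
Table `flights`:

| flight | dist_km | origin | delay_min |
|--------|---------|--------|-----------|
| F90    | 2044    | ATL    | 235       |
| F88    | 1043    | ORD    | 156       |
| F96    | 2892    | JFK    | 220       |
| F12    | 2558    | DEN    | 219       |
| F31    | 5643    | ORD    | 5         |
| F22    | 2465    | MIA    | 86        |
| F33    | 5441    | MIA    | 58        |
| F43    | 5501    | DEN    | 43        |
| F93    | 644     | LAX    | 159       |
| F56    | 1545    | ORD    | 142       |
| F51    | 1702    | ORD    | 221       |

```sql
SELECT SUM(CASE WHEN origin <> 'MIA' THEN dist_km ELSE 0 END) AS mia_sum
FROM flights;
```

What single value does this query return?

23572

flight=F90: ✓ → 2044
flight=F88: ✓ → 1043
flight=F96: ✓ → 2892
flight=F12: ✓ → 2558
flight=F31: ✓ → 5643
flight=F22: ✗
flight=F33: ✗
flight=F43: ✓ → 5501
flight=F93: ✓ → 644
flight=F56: ✓ → 1545
flight=F51: ✓ → 1702
mia_sum = 2044 + 1043 + 2892 + 2558 + 5643 + 5501 + 644 + 1545 + 1702 = 23572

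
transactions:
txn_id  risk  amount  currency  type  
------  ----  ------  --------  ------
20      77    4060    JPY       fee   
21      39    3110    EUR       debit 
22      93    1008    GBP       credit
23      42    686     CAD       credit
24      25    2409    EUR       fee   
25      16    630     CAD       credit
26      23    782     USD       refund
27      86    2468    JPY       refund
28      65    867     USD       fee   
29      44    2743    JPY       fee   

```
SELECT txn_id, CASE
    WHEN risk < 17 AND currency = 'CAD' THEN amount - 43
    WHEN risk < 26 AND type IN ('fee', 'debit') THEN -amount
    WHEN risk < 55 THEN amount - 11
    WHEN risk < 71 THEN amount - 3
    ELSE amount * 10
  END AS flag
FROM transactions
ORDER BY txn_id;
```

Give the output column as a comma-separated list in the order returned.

40600, 3099, 10080, 675, -2409, 587, 771, 24680, 864, 2732

txn_id=20: ELSE → 40600
txn_id=21: risk < 55 → 3099
txn_id=22: ELSE → 10080
txn_id=23: risk < 55 → 675
txn_id=24: risk < 26 AND type IN ('fee', 'debit') → -2409
txn_id=25: risk < 17 AND currency = 'CAD' → 587
txn_id=26: risk < 55 → 771
txn_id=27: ELSE → 24680
txn_id=28: risk < 71 → 864
txn_id=29: risk < 55 → 2732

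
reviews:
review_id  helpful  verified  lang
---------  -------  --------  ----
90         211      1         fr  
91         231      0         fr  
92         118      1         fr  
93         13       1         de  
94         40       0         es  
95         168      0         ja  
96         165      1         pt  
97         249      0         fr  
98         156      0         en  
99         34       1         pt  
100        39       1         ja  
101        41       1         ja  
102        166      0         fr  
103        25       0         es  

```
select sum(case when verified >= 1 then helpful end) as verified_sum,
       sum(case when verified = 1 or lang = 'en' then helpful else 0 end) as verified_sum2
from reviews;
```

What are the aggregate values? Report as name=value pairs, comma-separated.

[verified_sum: verified >= 1]
review_id=90: ✓ → 211
review_id=91: ✗
review_id=92: ✓ → 118
review_id=93: ✓ → 13
review_id=94: ✗
review_id=95: ✗
review_id=96: ✓ → 165
review_id=97: ✗
review_id=98: ✗
review_id=99: ✓ → 34
review_id=100: ✓ → 39
review_id=101: ✓ → 41
review_id=102: ✗
review_id=103: ✗
verified_sum = 211 + 118 + 13 + 165 + 34 + 39 + 41 = 621
—
[verified_sum2: verified = 1 or lang = 'en']
review_id=90: ✓ → 211
review_id=91: ✗
review_id=92: ✓ → 118
review_id=93: ✓ → 13
review_id=94: ✗
review_id=95: ✗
review_id=96: ✓ → 165
review_id=97: ✗
review_id=98: ✓ → 156
review_id=99: ✓ → 34
review_id=100: ✓ → 39
review_id=101: ✓ → 41
review_id=102: ✗
review_id=103: ✗
verified_sum2 = 211 + 118 + 13 + 165 + 156 + 34 + 39 + 41 = 777

verified_sum=621, verified_sum2=777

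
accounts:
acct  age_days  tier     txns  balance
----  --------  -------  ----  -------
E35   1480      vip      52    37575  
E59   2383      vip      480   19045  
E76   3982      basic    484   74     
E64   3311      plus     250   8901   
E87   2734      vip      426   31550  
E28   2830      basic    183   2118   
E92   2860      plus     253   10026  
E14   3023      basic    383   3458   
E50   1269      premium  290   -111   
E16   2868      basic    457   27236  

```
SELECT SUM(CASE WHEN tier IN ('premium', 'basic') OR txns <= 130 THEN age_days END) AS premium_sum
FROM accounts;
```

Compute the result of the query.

15452

acct=E35: ✓ → 1480
acct=E59: ✗
acct=E76: ✓ → 3982
acct=E64: ✗
acct=E87: ✗
acct=E28: ✓ → 2830
acct=E92: ✗
acct=E14: ✓ → 3023
acct=E50: ✓ → 1269
acct=E16: ✓ → 2868
premium_sum = 1480 + 3982 + 2830 + 3023 + 1269 + 2868 = 15452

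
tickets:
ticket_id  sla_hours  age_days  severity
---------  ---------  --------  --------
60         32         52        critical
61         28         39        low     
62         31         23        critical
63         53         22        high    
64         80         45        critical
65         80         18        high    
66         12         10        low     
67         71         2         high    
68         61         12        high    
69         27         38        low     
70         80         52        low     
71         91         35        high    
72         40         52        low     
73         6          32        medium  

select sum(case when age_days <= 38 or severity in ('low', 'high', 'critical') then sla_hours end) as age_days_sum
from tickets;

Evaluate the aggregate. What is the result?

ticket_id=60: ✓ → 32
ticket_id=61: ✓ → 28
ticket_id=62: ✓ → 31
ticket_id=63: ✓ → 53
ticket_id=64: ✓ → 80
ticket_id=65: ✓ → 80
ticket_id=66: ✓ → 12
ticket_id=67: ✓ → 71
ticket_id=68: ✓ → 61
ticket_id=69: ✓ → 27
ticket_id=70: ✓ → 80
ticket_id=71: ✓ → 91
ticket_id=72: ✓ → 40
ticket_id=73: ✓ → 6
age_days_sum = 32 + 28 + 31 + 53 + 80 + 80 + 12 + 71 + 61 + 27 + 80 + 91 + 40 + 6 = 692

692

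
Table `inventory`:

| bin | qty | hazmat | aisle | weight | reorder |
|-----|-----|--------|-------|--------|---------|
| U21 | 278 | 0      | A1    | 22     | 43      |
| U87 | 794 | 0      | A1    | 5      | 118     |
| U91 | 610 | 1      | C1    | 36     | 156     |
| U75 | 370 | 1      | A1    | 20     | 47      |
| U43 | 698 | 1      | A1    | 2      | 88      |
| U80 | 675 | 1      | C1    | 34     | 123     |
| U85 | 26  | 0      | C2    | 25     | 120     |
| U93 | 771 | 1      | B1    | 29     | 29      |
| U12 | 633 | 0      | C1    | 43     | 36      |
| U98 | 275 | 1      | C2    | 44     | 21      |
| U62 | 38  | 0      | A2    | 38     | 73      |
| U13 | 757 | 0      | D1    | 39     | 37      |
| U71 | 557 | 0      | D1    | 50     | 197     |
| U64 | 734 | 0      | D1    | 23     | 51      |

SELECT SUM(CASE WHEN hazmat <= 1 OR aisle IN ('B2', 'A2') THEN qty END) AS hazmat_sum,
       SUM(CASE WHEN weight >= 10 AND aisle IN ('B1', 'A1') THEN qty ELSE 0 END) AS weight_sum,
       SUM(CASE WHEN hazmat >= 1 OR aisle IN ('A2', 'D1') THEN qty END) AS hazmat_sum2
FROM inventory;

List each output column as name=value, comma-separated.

[hazmat_sum: hazmat <= 1 OR aisle IN ('B2', 'A2')]
bin=U21: ✓ → 278
bin=U87: ✓ → 794
bin=U91: ✓ → 610
bin=U75: ✓ → 370
bin=U43: ✓ → 698
bin=U80: ✓ → 675
bin=U85: ✓ → 26
bin=U93: ✓ → 771
bin=U12: ✓ → 633
bin=U98: ✓ → 275
bin=U62: ✓ → 38
bin=U13: ✓ → 757
bin=U71: ✓ → 557
bin=U64: ✓ → 734
hazmat_sum = 278 + 794 + 610 + 370 + 698 + 675 + 26 + 771 + 633 + 275 + 38 + 757 + 557 + 734 = 7216
—
[weight_sum: weight >= 10 AND aisle IN ('B1', 'A1')]
bin=U21: ✓ → 278
bin=U87: ✗
bin=U91: ✗
bin=U75: ✓ → 370
bin=U43: ✗
bin=U80: ✗
bin=U85: ✗
bin=U93: ✓ → 771
bin=U12: ✗
bin=U98: ✗
bin=U62: ✗
bin=U13: ✗
bin=U71: ✗
bin=U64: ✗
weight_sum = 278 + 370 + 771 = 1419
—
[hazmat_sum2: hazmat >= 1 OR aisle IN ('A2', 'D1')]
bin=U21: ✗
bin=U87: ✗
bin=U91: ✓ → 610
bin=U75: ✓ → 370
bin=U43: ✓ → 698
bin=U80: ✓ → 675
bin=U85: ✗
bin=U93: ✓ → 771
bin=U12: ✗
bin=U98: ✓ → 275
bin=U62: ✓ → 38
bin=U13: ✓ → 757
bin=U71: ✓ → 557
bin=U64: ✓ → 734
hazmat_sum2 = 610 + 370 + 698 + 675 + 771 + 275 + 38 + 757 + 557 + 734 = 5485

hazmat_sum=7216, weight_sum=1419, hazmat_sum2=5485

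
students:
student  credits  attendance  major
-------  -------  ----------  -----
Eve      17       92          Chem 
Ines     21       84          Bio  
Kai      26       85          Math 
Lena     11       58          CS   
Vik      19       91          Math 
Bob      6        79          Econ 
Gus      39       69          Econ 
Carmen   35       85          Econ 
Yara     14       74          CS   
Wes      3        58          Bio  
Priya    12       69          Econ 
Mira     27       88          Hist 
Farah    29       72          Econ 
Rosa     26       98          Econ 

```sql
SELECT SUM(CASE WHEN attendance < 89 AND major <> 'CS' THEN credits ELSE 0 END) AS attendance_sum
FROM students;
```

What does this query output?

198

student=Eve: ✗
student=Ines: ✓ → 21
student=Kai: ✓ → 26
student=Lena: ✗
student=Vik: ✗
student=Bob: ✓ → 6
student=Gus: ✓ → 39
student=Carmen: ✓ → 35
student=Yara: ✗
student=Wes: ✓ → 3
student=Priya: ✓ → 12
student=Mira: ✓ → 27
student=Farah: ✓ → 29
student=Rosa: ✗
attendance_sum = 21 + 26 + 6 + 39 + 35 + 3 + 12 + 27 + 29 = 198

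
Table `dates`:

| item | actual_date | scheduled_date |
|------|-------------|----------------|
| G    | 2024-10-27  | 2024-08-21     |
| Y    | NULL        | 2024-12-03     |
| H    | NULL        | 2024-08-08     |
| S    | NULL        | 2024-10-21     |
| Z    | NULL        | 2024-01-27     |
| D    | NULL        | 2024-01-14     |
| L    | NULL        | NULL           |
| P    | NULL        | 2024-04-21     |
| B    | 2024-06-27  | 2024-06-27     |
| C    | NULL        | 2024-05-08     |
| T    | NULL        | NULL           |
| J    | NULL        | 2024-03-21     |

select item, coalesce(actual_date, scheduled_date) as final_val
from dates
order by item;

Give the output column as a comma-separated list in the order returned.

2024-06-27, 2024-05-08, 2024-01-14, 2024-10-27, 2024-08-08, 2024-03-21, NULL, 2024-04-21, 2024-10-21, NULL, 2024-12-03, 2024-01-27

item=B: actual_date=2024-06-27 → 2024-06-27
item=C: actual_date=NULL, scheduled_date=2024-05-08 → 2024-05-08
item=D: actual_date=NULL, scheduled_date=2024-01-14 → 2024-01-14
item=G: actual_date=2024-10-27 → 2024-10-27
item=H: actual_date=NULL, scheduled_date=2024-08-08 → 2024-08-08
item=J: actual_date=NULL, scheduled_date=2024-03-21 → 2024-03-21
item=L: actual_date=NULL, scheduled_date=NULL (all NULL) → NULL
item=P: actual_date=NULL, scheduled_date=2024-04-21 → 2024-04-21
item=S: actual_date=NULL, scheduled_date=2024-10-21 → 2024-10-21
item=T: actual_date=NULL, scheduled_date=NULL (all NULL) → NULL
item=Y: actual_date=NULL, scheduled_date=2024-12-03 → 2024-12-03
item=Z: actual_date=NULL, scheduled_date=2024-01-27 → 2024-01-27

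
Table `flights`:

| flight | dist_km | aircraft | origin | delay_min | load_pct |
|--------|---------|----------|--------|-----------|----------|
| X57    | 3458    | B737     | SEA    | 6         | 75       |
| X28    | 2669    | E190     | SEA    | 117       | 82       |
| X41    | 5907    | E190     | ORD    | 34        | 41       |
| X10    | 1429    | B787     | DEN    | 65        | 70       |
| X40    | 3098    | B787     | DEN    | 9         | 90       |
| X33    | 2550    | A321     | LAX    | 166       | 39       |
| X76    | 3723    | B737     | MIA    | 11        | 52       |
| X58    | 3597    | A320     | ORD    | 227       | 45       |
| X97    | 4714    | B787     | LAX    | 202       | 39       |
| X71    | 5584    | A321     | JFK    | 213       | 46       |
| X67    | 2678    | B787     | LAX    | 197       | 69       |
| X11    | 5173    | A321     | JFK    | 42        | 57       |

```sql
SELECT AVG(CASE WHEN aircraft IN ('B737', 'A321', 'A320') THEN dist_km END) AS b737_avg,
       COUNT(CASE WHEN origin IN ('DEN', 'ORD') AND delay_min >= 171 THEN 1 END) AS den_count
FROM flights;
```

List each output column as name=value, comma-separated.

[b737_avg: aircraft IN ('B737', 'A321', 'A320')]
flight=X57: ✓ → 3458
flight=X28: ✗
flight=X41: ✗
flight=X10: ✗
flight=X40: ✗
flight=X33: ✓ → 2550
flight=X76: ✓ → 3723
flight=X58: ✓ → 3597
flight=X97: ✗
flight=X71: ✓ → 5584
flight=X67: ✗
flight=X11: ✓ → 5173
b737_avg = (3458 + 2550 + 3723 + 3597 + 5584 + 5173) / 6 = 4014.1666666667
—
[den_count: origin IN ('DEN', 'ORD') AND delay_min >= 171]
flight=X57: ✗
flight=X28: ✗
flight=X41: ✗
flight=X10: ✗
flight=X40: ✗
flight=X33: ✗
flight=X76: ✗
flight=X58: ✓ → 1
flight=X97: ✗
flight=X71: ✗
flight=X67: ✗
flight=X11: ✗
den_count = COUNT(1) = 1

b737_avg=4014.1666666667, den_count=1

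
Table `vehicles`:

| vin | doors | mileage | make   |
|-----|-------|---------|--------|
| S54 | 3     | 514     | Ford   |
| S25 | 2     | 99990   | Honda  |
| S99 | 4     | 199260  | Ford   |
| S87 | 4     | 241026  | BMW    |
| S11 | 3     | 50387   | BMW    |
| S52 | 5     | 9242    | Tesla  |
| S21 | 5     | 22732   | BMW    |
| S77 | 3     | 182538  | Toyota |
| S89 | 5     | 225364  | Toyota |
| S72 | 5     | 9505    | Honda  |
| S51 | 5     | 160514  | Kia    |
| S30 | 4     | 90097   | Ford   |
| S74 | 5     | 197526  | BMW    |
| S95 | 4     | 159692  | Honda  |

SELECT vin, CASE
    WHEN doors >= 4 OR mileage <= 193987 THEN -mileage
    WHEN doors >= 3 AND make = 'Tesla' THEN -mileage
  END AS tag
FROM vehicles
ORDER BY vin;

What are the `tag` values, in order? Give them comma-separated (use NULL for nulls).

-50387, -22732, -99990, -90097, -160514, -9242, -514, -9505, -197526, -182538, -241026, -225364, -159692, -199260

vin=S11: doors >= 4 OR mileage <= 193987 → -50387
vin=S21: doors >= 4 OR mileage <= 193987 → -22732
vin=S25: doors >= 4 OR mileage <= 193987 → -99990
vin=S30: doors >= 4 OR mileage <= 193987 → -90097
vin=S51: doors >= 4 OR mileage <= 193987 → -160514
vin=S52: doors >= 4 OR mileage <= 193987 → -9242
vin=S54: doors >= 4 OR mileage <= 193987 → -514
vin=S72: doors >= 4 OR mileage <= 193987 → -9505
vin=S74: doors >= 4 OR mileage <= 193987 → -197526
vin=S77: doors >= 4 OR mileage <= 193987 → -182538
vin=S87: doors >= 4 OR mileage <= 193987 → -241026
vin=S89: doors >= 4 OR mileage <= 193987 → -225364
vin=S95: doors >= 4 OR mileage <= 193987 → -159692
vin=S99: doors >= 4 OR mileage <= 193987 → -199260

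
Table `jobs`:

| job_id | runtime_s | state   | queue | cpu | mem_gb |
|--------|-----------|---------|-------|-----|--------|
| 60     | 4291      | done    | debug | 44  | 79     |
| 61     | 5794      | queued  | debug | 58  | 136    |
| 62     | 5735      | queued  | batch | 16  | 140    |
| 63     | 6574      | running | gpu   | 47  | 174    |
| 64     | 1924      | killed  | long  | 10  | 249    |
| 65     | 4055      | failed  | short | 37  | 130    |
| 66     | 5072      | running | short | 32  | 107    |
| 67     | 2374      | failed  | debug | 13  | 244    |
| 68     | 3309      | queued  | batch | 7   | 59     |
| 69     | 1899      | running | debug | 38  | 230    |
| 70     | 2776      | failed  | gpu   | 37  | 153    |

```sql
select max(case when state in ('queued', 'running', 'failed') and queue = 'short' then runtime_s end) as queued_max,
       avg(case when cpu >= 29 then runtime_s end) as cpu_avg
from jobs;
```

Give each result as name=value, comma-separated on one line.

queued_max=5072, cpu_avg=4351.5714285714

[queued_max: state in ('queued', 'running', 'failed') and queue = 'short']
job_id=60: ✗
job_id=61: ✗
job_id=62: ✗
job_id=63: ✗
job_id=64: ✗
job_id=65: ✓ → 4055
job_id=66: ✓ → 5072
job_id=67: ✗
job_id=68: ✗
job_id=69: ✗
job_id=70: ✗
queued_max = MAX(4055, 5072) = 5072
—
[cpu_avg: cpu >= 29]
job_id=60: ✓ → 4291
job_id=61: ✓ → 5794
job_id=62: ✗
job_id=63: ✓ → 6574
job_id=64: ✗
job_id=65: ✓ → 4055
job_id=66: ✓ → 5072
job_id=67: ✗
job_id=68: ✗
job_id=69: ✓ → 1899
job_id=70: ✓ → 2776
cpu_avg = (4291 + 5794 + 6574 + 4055 + 5072 + 1899 + 2776) / 7 = 4351.5714285714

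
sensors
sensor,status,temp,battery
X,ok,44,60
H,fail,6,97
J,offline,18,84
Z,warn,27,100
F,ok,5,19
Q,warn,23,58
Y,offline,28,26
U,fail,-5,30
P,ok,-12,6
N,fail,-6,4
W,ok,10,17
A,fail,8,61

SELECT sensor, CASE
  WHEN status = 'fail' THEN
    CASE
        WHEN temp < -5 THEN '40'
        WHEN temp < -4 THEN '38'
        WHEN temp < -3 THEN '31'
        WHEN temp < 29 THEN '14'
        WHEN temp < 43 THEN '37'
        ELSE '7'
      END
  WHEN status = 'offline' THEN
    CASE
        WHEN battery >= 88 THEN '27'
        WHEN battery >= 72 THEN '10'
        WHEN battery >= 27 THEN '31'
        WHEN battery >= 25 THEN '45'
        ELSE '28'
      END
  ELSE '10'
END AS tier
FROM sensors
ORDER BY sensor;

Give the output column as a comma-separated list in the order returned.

sensor=A: status='fail' → inner[temp < 29] → 14
sensor=F: status='ok' → outer ELSE → 10
sensor=H: status='fail' → inner[temp < 29] → 14
sensor=J: status='offline' → inner[battery >= 72] → 10
sensor=N: status='fail' → inner[temp < -5] → 40
sensor=P: status='ok' → outer ELSE → 10
sensor=Q: status='warn' → outer ELSE → 10
sensor=U: status='fail' → inner[temp < -4] → 38
sensor=W: status='ok' → outer ELSE → 10
sensor=X: status='ok' → outer ELSE → 10
sensor=Y: status='offline' → inner[battery >= 25] → 45
sensor=Z: status='warn' → outer ELSE → 10

14, 10, 14, 10, 40, 10, 10, 38, 10, 10, 45, 10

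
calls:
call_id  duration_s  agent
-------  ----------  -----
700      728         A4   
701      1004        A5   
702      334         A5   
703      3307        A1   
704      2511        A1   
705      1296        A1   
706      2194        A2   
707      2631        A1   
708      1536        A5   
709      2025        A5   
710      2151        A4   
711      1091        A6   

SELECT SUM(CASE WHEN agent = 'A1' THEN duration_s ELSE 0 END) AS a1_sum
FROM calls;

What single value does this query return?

call_id=700: ✗
call_id=701: ✗
call_id=702: ✗
call_id=703: ✓ → 3307
call_id=704: ✓ → 2511
call_id=705: ✓ → 1296
call_id=706: ✗
call_id=707: ✓ → 2631
call_id=708: ✗
call_id=709: ✗
call_id=710: ✗
call_id=711: ✗
a1_sum = 3307 + 2511 + 1296 + 2631 = 9745

9745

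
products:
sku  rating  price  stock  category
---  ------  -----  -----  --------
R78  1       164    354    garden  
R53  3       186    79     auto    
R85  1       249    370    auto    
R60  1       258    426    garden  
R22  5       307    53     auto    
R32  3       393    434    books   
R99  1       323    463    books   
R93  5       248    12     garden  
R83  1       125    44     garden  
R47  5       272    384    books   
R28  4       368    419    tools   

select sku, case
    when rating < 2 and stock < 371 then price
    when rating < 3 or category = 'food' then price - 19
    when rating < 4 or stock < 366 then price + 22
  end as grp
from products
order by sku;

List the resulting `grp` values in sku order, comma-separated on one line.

329, NULL, 415, NULL, 208, 239, 164, 125, 249, 270, 304

sku=R22: rating < 4 or stock < 366 → 329
sku=R28: (no match → NULL) → NULL
sku=R32: rating < 4 or stock < 366 → 415
sku=R47: (no match → NULL) → NULL
sku=R53: rating < 4 or stock < 366 → 208
sku=R60: rating < 3 or category = 'food' → 239
sku=R78: rating < 2 and stock < 371 → 164
sku=R83: rating < 2 and stock < 371 → 125
sku=R85: rating < 2 and stock < 371 → 249
sku=R93: rating < 4 or stock < 366 → 270
sku=R99: rating < 3 or category = 'food' → 304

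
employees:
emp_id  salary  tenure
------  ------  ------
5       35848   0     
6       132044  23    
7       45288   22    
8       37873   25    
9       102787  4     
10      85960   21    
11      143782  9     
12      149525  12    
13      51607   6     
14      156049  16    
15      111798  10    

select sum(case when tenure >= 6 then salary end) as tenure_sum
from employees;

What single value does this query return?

913926

emp_id=5: ✗
emp_id=6: ✓ → 132044
emp_id=7: ✓ → 45288
emp_id=8: ✓ → 37873
emp_id=9: ✗
emp_id=10: ✓ → 85960
emp_id=11: ✓ → 143782
emp_id=12: ✓ → 149525
emp_id=13: ✓ → 51607
emp_id=14: ✓ → 156049
emp_id=15: ✓ → 111798
tenure_sum = 132044 + 45288 + 37873 + 85960 + 143782 + 149525 + 51607 + 156049 + 111798 = 913926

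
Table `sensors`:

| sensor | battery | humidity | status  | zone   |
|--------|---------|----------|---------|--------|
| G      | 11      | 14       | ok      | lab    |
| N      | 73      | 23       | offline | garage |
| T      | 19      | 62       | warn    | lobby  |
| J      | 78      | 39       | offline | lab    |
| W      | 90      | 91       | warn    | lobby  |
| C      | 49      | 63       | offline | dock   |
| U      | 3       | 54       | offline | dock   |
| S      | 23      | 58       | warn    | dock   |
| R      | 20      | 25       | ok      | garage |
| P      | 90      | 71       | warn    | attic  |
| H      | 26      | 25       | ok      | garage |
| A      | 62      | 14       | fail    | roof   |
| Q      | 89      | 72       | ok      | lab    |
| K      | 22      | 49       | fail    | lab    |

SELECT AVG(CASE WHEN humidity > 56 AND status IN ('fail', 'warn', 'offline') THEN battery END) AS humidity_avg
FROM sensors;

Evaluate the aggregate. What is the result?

54.2

sensor=G: ✗
sensor=N: ✗
sensor=T: ✓ → 19
sensor=J: ✗
sensor=W: ✓ → 90
sensor=C: ✓ → 49
sensor=U: ✗
sensor=S: ✓ → 23
sensor=R: ✗
sensor=P: ✓ → 90
sensor=H: ✗
sensor=A: ✗
sensor=Q: ✗
sensor=K: ✗
humidity_avg = (19 + 90 + 49 + 23 + 90) / 5 = 54.2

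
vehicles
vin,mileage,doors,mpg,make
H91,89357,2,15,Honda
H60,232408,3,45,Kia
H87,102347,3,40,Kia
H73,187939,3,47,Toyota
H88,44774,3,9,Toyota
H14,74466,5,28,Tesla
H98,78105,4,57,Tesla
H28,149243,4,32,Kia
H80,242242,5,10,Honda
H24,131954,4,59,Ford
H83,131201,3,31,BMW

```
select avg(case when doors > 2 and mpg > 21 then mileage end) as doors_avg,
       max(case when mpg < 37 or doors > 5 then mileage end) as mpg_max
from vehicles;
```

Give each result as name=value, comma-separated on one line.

doors_avg=135957.875, mpg_max=242242

[doors_avg: doors > 2 and mpg > 21]
vin=H91: ✗
vin=H60: ✓ → 232408
vin=H87: ✓ → 102347
vin=H73: ✓ → 187939
vin=H88: ✗
vin=H14: ✓ → 74466
vin=H98: ✓ → 78105
vin=H28: ✓ → 149243
vin=H80: ✗
vin=H24: ✓ → 131954
vin=H83: ✓ → 131201
doors_avg = (232408 + 102347 + 187939 + 74466 + 78105 + 149243 + 131954 + 131201) / 8 = 135957.875
—
[mpg_max: mpg < 37 or doors > 5]
vin=H91: ✓ → 89357
vin=H60: ✗
vin=H87: ✗
vin=H73: ✗
vin=H88: ✓ → 44774
vin=H14: ✓ → 74466
vin=H98: ✗
vin=H28: ✓ → 149243
vin=H80: ✓ → 242242
vin=H24: ✗
vin=H83: ✓ → 131201
mpg_max = MAX(89357, 44774, 74466, 149243, 242242, 131201) = 242242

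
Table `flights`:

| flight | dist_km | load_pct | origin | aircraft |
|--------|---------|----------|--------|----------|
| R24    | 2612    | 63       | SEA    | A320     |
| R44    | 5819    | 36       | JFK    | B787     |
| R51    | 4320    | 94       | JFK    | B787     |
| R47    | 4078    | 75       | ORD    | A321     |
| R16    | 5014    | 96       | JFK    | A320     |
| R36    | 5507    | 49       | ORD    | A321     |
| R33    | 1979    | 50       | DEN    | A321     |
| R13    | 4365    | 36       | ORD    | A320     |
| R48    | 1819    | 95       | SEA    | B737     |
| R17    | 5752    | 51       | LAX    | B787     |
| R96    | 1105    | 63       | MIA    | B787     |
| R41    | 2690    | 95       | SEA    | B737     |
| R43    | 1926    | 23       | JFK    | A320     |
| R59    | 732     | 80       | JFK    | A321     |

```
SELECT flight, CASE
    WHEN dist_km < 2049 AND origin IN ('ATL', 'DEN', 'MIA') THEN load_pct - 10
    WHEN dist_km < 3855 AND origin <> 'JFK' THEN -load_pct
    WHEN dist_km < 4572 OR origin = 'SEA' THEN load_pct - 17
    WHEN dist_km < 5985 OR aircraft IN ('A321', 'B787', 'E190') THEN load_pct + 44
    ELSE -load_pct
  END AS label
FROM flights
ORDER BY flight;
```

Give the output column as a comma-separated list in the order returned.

flight=R13: dist_km < 4572 OR origin = 'SEA' → 19
flight=R16: dist_km < 5985 OR aircraft IN ('A321', 'B787', 'E190') → 140
flight=R17: dist_km < 5985 OR aircraft IN ('A321', 'B787', 'E190') → 95
flight=R24: dist_km < 3855 AND origin <> 'JFK' → -63
flight=R33: dist_km < 2049 AND origin IN ('ATL', 'DEN', 'MIA') → 40
flight=R36: dist_km < 5985 OR aircraft IN ('A321', 'B787', 'E190') → 93
flight=R41: dist_km < 3855 AND origin <> 'JFK' → -95
flight=R43: dist_km < 4572 OR origin = 'SEA' → 6
flight=R44: dist_km < 5985 OR aircraft IN ('A321', 'B787', 'E190') → 80
flight=R47: dist_km < 4572 OR origin = 'SEA' → 58
flight=R48: dist_km < 3855 AND origin <> 'JFK' → -95
flight=R51: dist_km < 4572 OR origin = 'SEA' → 77
flight=R59: dist_km < 4572 OR origin = 'SEA' → 63
flight=R96: dist_km < 2049 AND origin IN ('ATL', 'DEN', 'MIA') → 53

19, 140, 95, -63, 40, 93, -95, 6, 80, 58, -95, 77, 63, 53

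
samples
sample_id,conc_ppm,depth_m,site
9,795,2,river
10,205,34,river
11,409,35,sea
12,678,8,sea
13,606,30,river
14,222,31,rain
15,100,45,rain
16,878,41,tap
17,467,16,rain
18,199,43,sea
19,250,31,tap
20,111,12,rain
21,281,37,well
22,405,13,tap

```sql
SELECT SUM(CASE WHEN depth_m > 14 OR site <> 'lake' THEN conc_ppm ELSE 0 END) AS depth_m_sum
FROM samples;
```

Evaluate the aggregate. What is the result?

sample_id=9: ✓ → 795
sample_id=10: ✓ → 205
sample_id=11: ✓ → 409
sample_id=12: ✓ → 678
sample_id=13: ✓ → 606
sample_id=14: ✓ → 222
sample_id=15: ✓ → 100
sample_id=16: ✓ → 878
sample_id=17: ✓ → 467
sample_id=18: ✓ → 199
sample_id=19: ✓ → 250
sample_id=20: ✓ → 111
sample_id=21: ✓ → 281
sample_id=22: ✓ → 405
depth_m_sum = 795 + 205 + 409 + 678 + 606 + 222 + 100 + 878 + 467 + 199 + 250 + 111 + 281 + 405 = 5606

5606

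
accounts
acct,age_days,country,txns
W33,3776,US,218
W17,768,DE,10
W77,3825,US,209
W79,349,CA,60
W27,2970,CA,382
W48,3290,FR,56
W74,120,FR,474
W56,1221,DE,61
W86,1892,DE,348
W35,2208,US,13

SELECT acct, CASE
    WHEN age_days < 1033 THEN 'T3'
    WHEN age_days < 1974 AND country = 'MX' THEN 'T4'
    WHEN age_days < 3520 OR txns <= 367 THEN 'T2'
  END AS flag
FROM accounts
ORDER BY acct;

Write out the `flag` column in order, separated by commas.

acct=W17: age_days < 1033 → T3
acct=W27: age_days < 3520 OR txns <= 367 → T2
acct=W33: age_days < 3520 OR txns <= 367 → T2
acct=W35: age_days < 3520 OR txns <= 367 → T2
acct=W48: age_days < 3520 OR txns <= 367 → T2
acct=W56: age_days < 3520 OR txns <= 367 → T2
acct=W74: age_days < 1033 → T3
acct=W77: age_days < 3520 OR txns <= 367 → T2
acct=W79: age_days < 1033 → T3
acct=W86: age_days < 3520 OR txns <= 367 → T2

T3, T2, T2, T2, T2, T2, T3, T2, T3, T2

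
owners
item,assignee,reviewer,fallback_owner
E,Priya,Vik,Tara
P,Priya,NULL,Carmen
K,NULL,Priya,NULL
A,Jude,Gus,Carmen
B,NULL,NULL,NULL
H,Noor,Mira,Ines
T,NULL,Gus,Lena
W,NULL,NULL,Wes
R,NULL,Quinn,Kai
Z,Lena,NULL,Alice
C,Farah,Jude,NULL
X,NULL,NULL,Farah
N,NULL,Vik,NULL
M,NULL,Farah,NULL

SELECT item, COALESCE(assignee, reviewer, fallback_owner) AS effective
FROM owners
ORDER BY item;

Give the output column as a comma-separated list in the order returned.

Jude, NULL, Farah, Priya, Noor, Priya, Farah, Vik, Priya, Quinn, Gus, Wes, Farah, Lena

item=A: assignee=Jude → Jude
item=B: assignee=NULL, reviewer=NULL, fallback_owner=NULL (all NULL) → NULL
item=C: assignee=Farah → Farah
item=E: assignee=Priya → Priya
item=H: assignee=Noor → Noor
item=K: assignee=NULL, reviewer=Priya → Priya
item=M: assignee=NULL, reviewer=Farah → Farah
item=N: assignee=NULL, reviewer=Vik → Vik
item=P: assignee=Priya → Priya
item=R: assignee=NULL, reviewer=Quinn → Quinn
item=T: assignee=NULL, reviewer=Gus → Gus
item=W: assignee=NULL, reviewer=NULL, fallback_owner=Wes → Wes
item=X: assignee=NULL, reviewer=NULL, fallback_owner=Farah → Farah
item=Z: assignee=Lena → Lena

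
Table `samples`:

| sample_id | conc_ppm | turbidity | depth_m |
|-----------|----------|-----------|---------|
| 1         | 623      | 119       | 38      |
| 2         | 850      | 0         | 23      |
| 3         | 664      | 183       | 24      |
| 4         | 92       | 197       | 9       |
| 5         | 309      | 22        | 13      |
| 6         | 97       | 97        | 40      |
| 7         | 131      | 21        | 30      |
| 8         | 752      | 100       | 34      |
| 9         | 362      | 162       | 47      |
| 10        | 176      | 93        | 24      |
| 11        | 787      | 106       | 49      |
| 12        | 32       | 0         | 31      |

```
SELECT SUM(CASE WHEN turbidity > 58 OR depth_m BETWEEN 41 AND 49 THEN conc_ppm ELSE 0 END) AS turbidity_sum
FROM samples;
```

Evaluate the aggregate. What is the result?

sample_id=1: ✓ → 623
sample_id=2: ✗
sample_id=3: ✓ → 664
sample_id=4: ✓ → 92
sample_id=5: ✗
sample_id=6: ✓ → 97
sample_id=7: ✗
sample_id=8: ✓ → 752
sample_id=9: ✓ → 362
sample_id=10: ✓ → 176
sample_id=11: ✓ → 787
sample_id=12: ✗
turbidity_sum = 623 + 664 + 92 + 97 + 752 + 362 + 176 + 787 = 3553

3553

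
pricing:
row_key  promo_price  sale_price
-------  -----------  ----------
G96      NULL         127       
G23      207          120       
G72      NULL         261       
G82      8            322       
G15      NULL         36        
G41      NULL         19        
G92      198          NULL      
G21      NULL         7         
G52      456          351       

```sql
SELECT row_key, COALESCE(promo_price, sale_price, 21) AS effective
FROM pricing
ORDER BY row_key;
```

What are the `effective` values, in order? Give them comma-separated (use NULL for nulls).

row_key=G15: promo_price=NULL, sale_price=36 → 36
row_key=G21: promo_price=NULL, sale_price=7 → 7
row_key=G23: promo_price=207 → 207
row_key=G41: promo_price=NULL, sale_price=19 → 19
row_key=G52: promo_price=456 → 456
row_key=G72: promo_price=NULL, sale_price=261 → 261
row_key=G82: promo_price=8 → 8
row_key=G92: promo_price=198 → 198
row_key=G96: promo_price=NULL, sale_price=127 → 127

36, 7, 207, 19, 456, 261, 8, 198, 127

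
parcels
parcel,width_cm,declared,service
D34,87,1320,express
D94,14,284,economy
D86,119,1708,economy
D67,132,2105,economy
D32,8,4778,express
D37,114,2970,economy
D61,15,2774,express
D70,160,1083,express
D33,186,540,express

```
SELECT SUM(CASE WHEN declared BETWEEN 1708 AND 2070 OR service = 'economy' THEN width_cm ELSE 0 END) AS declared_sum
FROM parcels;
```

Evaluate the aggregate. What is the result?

379

parcel=D34: ✗
parcel=D94: ✓ → 14
parcel=D86: ✓ → 119
parcel=D67: ✓ → 132
parcel=D32: ✗
parcel=D37: ✓ → 114
parcel=D61: ✗
parcel=D70: ✗
parcel=D33: ✗
declared_sum = 14 + 119 + 132 + 114 = 379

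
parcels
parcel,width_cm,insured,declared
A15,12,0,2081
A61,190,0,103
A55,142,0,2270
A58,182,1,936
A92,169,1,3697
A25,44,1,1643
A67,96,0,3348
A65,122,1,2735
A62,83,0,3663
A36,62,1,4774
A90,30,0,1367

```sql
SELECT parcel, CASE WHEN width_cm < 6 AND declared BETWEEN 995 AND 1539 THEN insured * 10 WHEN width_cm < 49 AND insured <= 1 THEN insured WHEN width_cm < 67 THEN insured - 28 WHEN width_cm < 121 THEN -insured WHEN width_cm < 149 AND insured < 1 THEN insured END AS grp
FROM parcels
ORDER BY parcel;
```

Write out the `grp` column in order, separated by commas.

parcel=A15: width_cm < 49 AND insured <= 1 → 0
parcel=A25: width_cm < 49 AND insured <= 1 → 1
parcel=A36: width_cm < 67 → -27
parcel=A55: width_cm < 149 AND insured < 1 → 0
parcel=A58: (no match → NULL) → NULL
parcel=A61: (no match → NULL) → NULL
parcel=A62: width_cm < 121 → 0
parcel=A65: (no match → NULL) → NULL
parcel=A67: width_cm < 121 → 0
parcel=A90: width_cm < 49 AND insured <= 1 → 0
parcel=A92: (no match → NULL) → NULL

0, 1, -27, 0, NULL, NULL, 0, NULL, 0, 0, NULL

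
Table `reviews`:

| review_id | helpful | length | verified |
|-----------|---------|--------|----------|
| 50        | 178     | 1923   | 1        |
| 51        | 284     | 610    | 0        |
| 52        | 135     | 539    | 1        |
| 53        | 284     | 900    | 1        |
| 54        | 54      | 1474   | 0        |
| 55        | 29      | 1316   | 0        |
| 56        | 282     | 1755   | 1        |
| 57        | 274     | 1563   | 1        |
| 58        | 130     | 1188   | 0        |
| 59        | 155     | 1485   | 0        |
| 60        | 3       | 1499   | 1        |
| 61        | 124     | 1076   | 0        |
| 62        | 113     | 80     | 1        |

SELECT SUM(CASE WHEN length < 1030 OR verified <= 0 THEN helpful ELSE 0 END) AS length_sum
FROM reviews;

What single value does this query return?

review_id=50: ✗
review_id=51: ✓ → 284
review_id=52: ✓ → 135
review_id=53: ✓ → 284
review_id=54: ✓ → 54
review_id=55: ✓ → 29
review_id=56: ✗
review_id=57: ✗
review_id=58: ✓ → 130
review_id=59: ✓ → 155
review_id=60: ✗
review_id=61: ✓ → 124
review_id=62: ✓ → 113
length_sum = 284 + 135 + 284 + 54 + 29 + 130 + 155 + 124 + 113 = 1308

1308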